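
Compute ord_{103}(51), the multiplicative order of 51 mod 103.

102

Since 51 ∈ (Z/103Z)^×, its order divides φ(103) = 103 − 1 = 102 = 2 · 3 · 17.
Divisors of 102: 1, 2, 3, 6, 17, 34, 51, 102.
Compute 51^d (mod 103) for the divisors d until we hit 1:
51^1 ≡ 51 (mod 103)
51^2 ≡ 26 (mod 103)
51^3 ≡ 90 (mod 103)
51^6 ≡ 66 (mod 103)
51^17 ≡ 57 (mod 103)
51^34 ≡ 56 (mod 103)
51^51 ≡ 102 (mod 103)
51^102 ≡ 1 (mod 103) ✓
So ord_103(51) = 102.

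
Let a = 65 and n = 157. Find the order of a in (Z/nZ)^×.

By Lagrange's theorem, ord_157(65) divides φ(157) = 157 − 1 = 156 = 2^2 · 3 · 13.
Divisors of 156: 1, 2, 3, 4, 6, 12, 13, 26, 39, 52, 78, 156.
Evaluate successive powers at the divisors of 156:
65^1 ≡ 65 (mod 157)
65^2 ≡ 143 (mod 157)
65^3 ≡ 32 (mod 157)
65^4 ≡ 39 (mod 157)
65^6 ≡ 82 (mod 157)
65^12 ≡ 130 (mod 157)
65^13 ≡ 129 (mod 157)
65^26 ≡ 156 (mod 157)
65^39 ≡ 28 (mod 157)
65^52 ≡ 1 (mod 157) ✓
Therefore the multiplicative order of 65 modulo 157 is 52.

52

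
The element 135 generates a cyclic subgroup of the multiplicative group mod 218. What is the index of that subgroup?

4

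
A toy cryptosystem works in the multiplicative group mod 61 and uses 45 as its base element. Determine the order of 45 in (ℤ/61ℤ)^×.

30

Since 45 ∈ (Z/61Z)^×, its order divides φ(61) = 61 − 1 = 60 = 2^2 · 3 · 5.
Divisors of 60: 1, 2, 3, 4, 5, 6, 10, 12, 15, 20, 30, 60.
Test each divisor d:
45^1 ≡ 45 (mod 61)
45^2 ≡ 12 (mod 61)
45^3 ≡ 52 (mod 61)
45^4 ≡ 22 (mod 61)
45^5 ≡ 14 (mod 61)
45^6 ≡ 20 (mod 61)
45^10 ≡ 13 (mod 61)
45^12 ≡ 34 (mod 61)
45^15 ≡ 60 (mod 61)
45^20 ≡ 47 (mod 61)
45^30 ≡ 1 (mod 61) ✓
Hence ord(45) = 30.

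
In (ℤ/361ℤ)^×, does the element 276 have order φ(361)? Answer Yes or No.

Yes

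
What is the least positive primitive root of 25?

2

φ(25) = φ(5^2) = 5·(5−1) = 20 = 2^2 · 5.
Test candidates g = 2, 3, … against the prime factors q ∈ {2, 5} of φ(25): g is a generator iff g^(20/q) ≢ 1 for every such q.
g = 2: 2^10 ≡ 24; 2^4 ≡ 16 — none is 1, so 2 is a primitive root.
Hence the least primitive root of 25 is 2.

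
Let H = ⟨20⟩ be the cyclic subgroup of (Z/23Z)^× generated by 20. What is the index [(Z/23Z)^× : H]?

1

By Lagrange's theorem, ord_23(20) divides φ(23) = 23 − 1 = 22 = 2 · 11.
Divisors of 22: 1, 2, 11, 22.
Check 20^d mod 23 for each divisor in increasing order:
20^1 ≡ 20 (mod 23)
20^2 ≡ 9 (mod 23)
20^11 ≡ 22 (mod 23)
20^22 ≡ 1 (mod 23) ✓
So ord_23(20) = 22, hence |⟨20⟩| = 22.
[(Z/23Z)^× : ⟨20⟩] = 22/22 = 1.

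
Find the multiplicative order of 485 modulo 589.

90

By Lagrange's theorem, ord_589(485) divides φ(589) = φ(19·31) = (19−1)·(31−1) = 18·30 = 540 = 2^2 · 3^3 · 5.
Divisors of 540: 1, 2, 3, 4, 5, 6, 9, 10, 12, 15, 18, 20, 27, 30, 36, 45, 54, 60, 90, 108, 135, 180, 270, 540.
Check 485^d mod 589 for each divisor in increasing order:
485^1 ≡ 485 (mod 589)
485^2 ≡ 214 (mod 589)
485^3 ≡ 126 (mod 589)
485^4 ≡ 443 (mod 589)
485^5 ≡ 459 (mod 589)
485^6 ≡ 562 (mod 589)
485^9 ≡ 132 (mod 589)
485^10 ≡ 408 (mod 589)
485^12 ≡ 140 (mod 589)
485^15 ≡ 559 (mod 589)
485^18 ≡ 343 (mod 589)
485^20 ≡ 366 (mod 589)
485^27 ≡ 512 (mod 589)
485^30 ≡ 311 (mod 589)
485^36 ≡ 438 (mod 589)
485^45 ≡ 94 (mod 589)
485^54 ≡ 39 (mod 589)
485^60 ≡ 125 (mod 589)
485^90 ≡ 1 (mod 589) ✓
So ord_589(485) = 90.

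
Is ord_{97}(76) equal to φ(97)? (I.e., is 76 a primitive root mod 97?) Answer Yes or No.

Yes

φ(97) = 97 − 1 = 96 = 2^5 · 3.
76 is a primitive root mod 97 iff 76^(φ(97)/q) ≢ 1 for every prime q | φ(97), i.e. q ∈ {2, 3}.
76^48 ≡ 96 (mod 97)  [q = 2: ≢ 1 ✓]
76^32 ≡ 61 (mod 97)  [q = 3: ≢ 1 ✓]
All checks pass, so 76 has order 96 and is a primitive root modulo 97.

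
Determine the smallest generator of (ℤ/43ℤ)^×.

φ(43) = 43 − 1 = 42 = 2 · 3 · 7.
g is a primitive root iff g^(42/q) ≢ 1 (mod 43) for each prime q ∈ {2, 3, 7}.
g = 2: 2^21 ≡ 42; 2^14 ≡ 1 — hits 1, so not a primitive root.
g = 3: 3^21 ≡ 42; 3^14 ≡ 36; 3^6 ≡ 41 — none is 1, so 3 is a primitive root.
The smallest primitive root modulo 43 is 3.

3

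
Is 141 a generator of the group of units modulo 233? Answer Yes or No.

No

φ(233) = 233 − 1 = 232 = 2^3 · 29.
It suffices to check that the order of 141 is not a proper divisor of 232: compute 141^(232/q) for q ∈ {2, 29}.
141^116 ≡ 1 (mod 233)  [q = 2: ≡ 1 ✗]
141^8 ≡ 71 (mod 233)  [q = 29: ≢ 1 ✓]
Since 141^116 ≡ 1, the order of 141 divides 116 < 232, so 141 is not a primitive root.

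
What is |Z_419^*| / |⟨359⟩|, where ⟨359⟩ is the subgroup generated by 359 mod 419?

11

The order of 359 must divide φ(419) = 419 − 1 = 418 = 2 · 11 · 19.
Divisors of 418: 1, 2, 11, 19, 22, 38, 209, 418.
Compute 359^d (mod 419) for the divisors d until we hit 1:
359^1 ≡ 359 (mod 419)
359^2 ≡ 248 (mod 419)
359^11 ≡ 220 (mod 419)
359^19 ≡ 418 (mod 419)
359^22 ≡ 215 (mod 419)
359^38 ≡ 1 (mod 419) ✓
The order of 359 is 38, so the subgroup it generates has 38 elements.
[(Z/419Z)^× : ⟨359⟩] = 418/38 = 11.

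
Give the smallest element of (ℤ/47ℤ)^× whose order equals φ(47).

5

φ(47) = 47 − 1 = 46 = 2 · 23.
g is a primitive root iff g^(46/q) ≢ 1 (mod 47) for each prime q ∈ {2, 23}.
g = 2: 2^23 ≡ 1 — hits 1, so not a primitive root.
g = 3: 3^23 ≡ 1 — hits 1, so not a primitive root.
g = 4: 4^23 ≡ 1 — hits 1, so not a primitive root.
g = 5: 5^23 ≡ 46; 5^2 ≡ 25 — none is 1, so 5 is a primitive root.
So 5 is the smallest generator of (Z/47Z)^×.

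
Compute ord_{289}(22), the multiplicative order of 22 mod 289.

272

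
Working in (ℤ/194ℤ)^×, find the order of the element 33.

8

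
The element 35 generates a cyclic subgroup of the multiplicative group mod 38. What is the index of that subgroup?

2

Since 35 ∈ (Z/38Z)^×, its order divides φ(38) = φ(2)·φ(19) = 1·18 = 18 = 2 · 3^2.
Divisors of 18: 1, 2, 3, 6, 9, 18.
Check 35^d mod 38 for each divisor in increasing order:
35^1 ≡ 35 (mod 38)
35^2 ≡ 9 (mod 38)
35^3 ≡ 11 (mod 38)
35^6 ≡ 7 (mod 38)
35^9 ≡ 1 (mod 38) ✓
The order of 35 is 9, so the subgroup it generates has 9 elements.
[(Z/38Z)^× : ⟨35⟩] = 18/9 = 2.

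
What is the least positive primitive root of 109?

φ(109) = 109 − 1 = 108 = 2^2 · 3^3.
g is a primitive root iff g^(108/q) ≢ 1 (mod 109) for each prime q ∈ {2, 3}.
g = 2: 2^54 ≡ 108; 2^36 ≡ 1 — hits 1, so not a primitive root.
g = 3: 3^54 ≡ 1 — hits 1, so not a primitive root.
g = 4: 4^54 ≡ 1 — hits 1, so not a primitive root.
g = 5: 5^54 ≡ 1 — hits 1, so not a primitive root.
g = 6: 6^54 ≡ 108; 6^36 ≡ 63 — none is 1, so 6 is a primitive root.
The smallest primitive root modulo 109 is 6.

6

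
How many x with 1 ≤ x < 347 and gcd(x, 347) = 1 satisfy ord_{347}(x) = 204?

φ(347) = 347 − 1 = 346 = 2 · 173.
Since (Z/347Z)^× is cyclic of order 346, the number of elements of order d is φ(d) when d | 346 and 0 otherwise.
Since 204 ∤ 346, the count is 0.

0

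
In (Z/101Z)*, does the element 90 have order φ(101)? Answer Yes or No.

Yes

φ(101) = 101 − 1 = 100 = 2^2 · 5^2.
90 is a primitive root mod 101 iff 90^(φ(101)/q) ≢ 1 for every prime q | φ(101), i.e. q ∈ {2, 5}.
90^50 ≡ 100 (mod 101)  [q = 2: ≢ 1 ✓]
90^20 ≡ 87 (mod 101)  [q = 5: ≢ 1 ✓]
All checks pass, so 90 has order 100 and is a primitive root modulo 101.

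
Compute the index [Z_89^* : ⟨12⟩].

Since 12 ∈ (Z/89Z)^×, its order divides φ(89) = 89 − 1 = 88 = 2^3 · 11.
Divisors of 88: 1, 2, 4, 8, 11, 22, 44, 88.
Check 12^d mod 89 for each divisor in increasing order:
12^1 ≡ 12 (mod 89)
12^2 ≡ 55 (mod 89)
12^4 ≡ 88 (mod 89)
12^8 ≡ 1 (mod 89) ✓
So ord_89(12) = 8, hence |⟨12⟩| = 8.
The index is φ(89) / ord(12) = 88 / 8 = 11.

11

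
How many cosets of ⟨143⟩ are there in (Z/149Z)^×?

2

The order of 143 must divide φ(149) = 149 − 1 = 148 = 2^2 · 37.
Divisors of 148: 1, 2, 4, 37, 74, 148.
Evaluate successive powers at the divisors of 148:
143^1 ≡ 143
143^2 ≡ 36
143^4 ≡ 104
143^37 ≡ 148
143^74 ≡ 1
So ord_149(143) = 74, hence |⟨143⟩| = 74.
The index is φ(149) / ord(143) = 148 / 74 = 2.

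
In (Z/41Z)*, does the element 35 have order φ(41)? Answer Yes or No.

Yes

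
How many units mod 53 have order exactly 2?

1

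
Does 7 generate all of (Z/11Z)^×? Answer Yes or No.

φ(11) = 11 − 1 = 10 = 2 · 5.
7 is a primitive root mod 11 iff 7^(φ(11)/q) ≢ 1 for every prime q | φ(11), i.e. q ∈ {2, 5}.
7^5 ≡ 10 (mod 11)  [q = 2: ≢ 1 ✓]
7^2 ≡ 5 (mod 11)  [q = 5: ≢ 1 ✓]
Every test exponent gives a nontrivial residue, hence 7 generates the full group.

Yes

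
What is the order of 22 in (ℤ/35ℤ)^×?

ord(22) | φ(35) = φ(5·7) = (5−1)·(7−1) = 4·6 = 24 = 2^3 · 3.
Divisors of 24: 1, 2, 3, 4, 6, 8, 12, 24.
Test each divisor d:
22^1 ≡ 22 (mod 35)
22^2 ≡ 29 (mod 35)
22^3 ≡ 8 (mod 35)
22^4 ≡ 1 (mod 35) ✓
Hence ord(22) = 4.

4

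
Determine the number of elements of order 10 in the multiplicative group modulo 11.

4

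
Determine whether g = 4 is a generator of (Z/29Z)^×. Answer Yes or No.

φ(29) = 29 − 1 = 28 = 2^2 · 7.
An element g generates (Z/29Z)^× iff g^(28/q) ≢ 1 (mod 29) for each prime q ∈ {2, 7}.
4^14 ≡ 1 (mod 29)  [q = 2: ≡ 1 ✗]
4^4 ≡ 24 (mod 29)  [q = 7: ≢ 1 ✓]
Since 4^14 ≡ 1, the order of 4 divides 14 < 28, so 4 is not a primitive root.

No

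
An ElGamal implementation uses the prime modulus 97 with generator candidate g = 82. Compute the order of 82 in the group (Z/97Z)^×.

96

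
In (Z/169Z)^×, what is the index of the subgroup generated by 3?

ord(3) | φ(169) = φ(13^2) = 13·(13−1) = 156 = 2^2 · 3 · 13.
Divisors of 156: 1, 2, 3, 4, 6, 12, 13, 26, 39, 52, 78, 156.
Test each divisor d:
3^1 ≡ 3 (mod 169)
3^2 ≡ 9 (mod 169)
3^3 ≡ 27 (mod 169)
3^4 ≡ 81 (mod 169)
3^6 ≡ 53 (mod 169)
3^12 ≡ 105 (mod 169)
3^13 ≡ 146 (mod 169)
3^26 ≡ 22 (mod 169)
3^39 ≡ 1 (mod 169) ✓
The order of 3 is 39, so the subgroup it generates has 39 elements.
Index = |(Z/169Z)^×| / |⟨3⟩| = 156 / 39 = 4.

4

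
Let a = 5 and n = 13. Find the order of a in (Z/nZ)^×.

4

The order of 5 must divide φ(13) = 13 − 1 = 12 = 2^2 · 3.
Divisors of 12: 1, 2, 3, 4, 6, 12.
Check 5^d mod 13 for each divisor in increasing order:
5^1 ≡ 5 (mod 13)
5^2 ≡ 12 (mod 13)
5^3 ≡ 8 (mod 13)
5^4 ≡ 1 (mod 13) ✓
Hence ord(5) = 4.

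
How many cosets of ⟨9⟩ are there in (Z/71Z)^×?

2

By Lagrange's theorem, ord_71(9) divides φ(71) = 71 − 1 = 70 = 2 · 5 · 7.
Divisors of 70: 1, 2, 5, 7, 10, 14, 35, 70.
Check 9^d mod 71 for each divisor in increasing order:
9^1 ≡ 9
9^2 ≡ 10
9^5 ≡ 48
9^7 ≡ 54
9^10 ≡ 32
9^14 ≡ 5
9^35 ≡ 1
So ord_71(9) = 35, hence |⟨9⟩| = 35.
[(Z/71Z)^× : ⟨9⟩] = 70/35 = 2.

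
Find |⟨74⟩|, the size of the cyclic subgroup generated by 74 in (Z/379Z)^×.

378

The order of 74 must divide φ(379) = 379 − 1 = 378 = 2 · 3^3 · 7.
Divisors of 378: 1, 2, 3, 6, 7, 9, 14, 18, 21, 27, 42, 54, 63, 126, 189, 378.
Evaluate successive powers at the divisors of 378:
74^1 ≡ 74 (mod 379)
74^2 ≡ 170 (mod 379)
74^3 ≡ 73 (mod 379)
74^6 ≡ 23 (mod 379)
74^7 ≡ 186 (mod 379)
74^9 ≡ 163 (mod 379)
74^14 ≡ 107 (mod 379)
74^18 ≡ 39 (mod 379)
74^21 ≡ 194 (mod 379)
74^27 ≡ 293 (mod 379)
74^42 ≡ 115 (mod 379)
74^54 ≡ 195 (mod 379)
74^63 ≡ 328 (mod 379)
74^126 ≡ 327 (mod 379)
74^189 ≡ 378 (mod 379)
74^378 ≡ 1 (mod 379) ✓
Therefore the multiplicative order of 74 modulo 379 is 378.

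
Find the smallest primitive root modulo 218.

11

φ(218) = φ(2)·φ(109) = 1·108 = 108 = 2^2 · 3^3.
g is a primitive root iff g^(108/q) ≢ 1 (mod 218) for each prime q ∈ {2, 3}.
g = 2: gcd(2, 218) = 2 > 1, not a unit — skip.
g = 3: 3^54 ≡ 1 — hits 1, so not a primitive root.
g = 4: gcd(4, 218) = 2 > 1, not a unit — skip.
g = 5: 5^54 ≡ 1 — hits 1, so not a primitive root.
g = 6: gcd(6, 218) = 2 > 1, not a unit — skip.
g = 7: 7^54 ≡ 1 — hits 1, so not a primitive root.
g = 8: gcd(8, 218) = 2 > 1, not a unit — skip.
g = 9: 9^54 ≡ 1 — hits 1, so not a primitive root.
g = 10: gcd(10, 218) = 2 > 1, not a unit — skip.
g = 11: 11^54 ≡ 217; 11^36 ≡ 45 — none is 1, so 11 is a primitive root.
The smallest primitive root modulo 218 is 11.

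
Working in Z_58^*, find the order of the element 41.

Since 41 ∈ (Z/58Z)^×, its order divides φ(58) = φ(2)·φ(29) = 1·28 = 28 = 2^2 · 7.
Divisors of 28: 1, 2, 4, 7, 14, 28.
Check 41^d mod 58 for each divisor in increasing order:
41^1 ≡ 41
41^2 ≡ 57
41^4 ≡ 1
So ord_58(41) = 4.

4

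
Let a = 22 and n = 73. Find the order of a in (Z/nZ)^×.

The order of 22 must divide φ(73) = 73 − 1 = 72 = 2^3 · 3^2.
Divisors of 72: 1, 2, 3, 4, 6, 8, 9, 12, 18, 24, 36, 72.
Evaluate successive powers at the divisors of 72:
22^1 ≡ 22
22^2 ≡ 46
22^3 ≡ 63
22^4 ≡ 72
22^6 ≡ 27
22^8 ≡ 1
Therefore the multiplicative order of 22 modulo 73 is 8.

8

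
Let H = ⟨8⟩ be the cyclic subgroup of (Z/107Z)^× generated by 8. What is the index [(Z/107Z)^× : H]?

1

Since 8 ∈ (Z/107Z)^×, its order divides φ(107) = 107 − 1 = 106 = 2 · 53.
Divisors of 106: 1, 2, 53, 106.
Test each divisor d:
8^1 ≡ 8
8^2 ≡ 64
8^53 ≡ 106
8^106 ≡ 1
Thus |⟨8⟩| = ord(8) = 106.
[(Z/107Z)^× : ⟨8⟩] = 106/106 = 1.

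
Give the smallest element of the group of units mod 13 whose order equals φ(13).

2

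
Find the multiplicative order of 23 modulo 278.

46

The order of 23 must divide φ(278) = φ(2)·φ(139) = 1·138 = 138 = 2 · 3 · 23.
Divisors of 138: 1, 2, 3, 6, 23, 46, 69, 138.
Compute 23^d (mod 278) for the divisors d until we hit 1:
23^1 ≡ 23
23^2 ≡ 251
23^3 ≡ 213
23^6 ≡ 55
23^23 ≡ 277
23^46 ≡ 1
The smallest such exponent is 46, so the order of 23 is 46.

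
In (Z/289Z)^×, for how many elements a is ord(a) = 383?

0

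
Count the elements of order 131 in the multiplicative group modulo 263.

φ(263) = 263 − 1 = 262 = 2 · 131.
(Z/263Z)^× is cyclic (|G| = 262); a cyclic group of order m has exactly φ(d) elements of each order d | m, and none otherwise.
131 | 262, and φ(131) = 131 − 1 = 130.

130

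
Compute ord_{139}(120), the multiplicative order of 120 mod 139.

69

The order of 120 must divide φ(139) = 139 − 1 = 138 = 2 · 3 · 23.
Divisors of 138: 1, 2, 3, 6, 23, 46, 69, 138.
Test each divisor d:
120^1 ≡ 120 (mod 139)
120^2 ≡ 83 (mod 139)
120^3 ≡ 91 (mod 139)
120^6 ≡ 80 (mod 139)
120^23 ≡ 42 (mod 139)
120^46 ≡ 96 (mod 139)
120^69 ≡ 1 (mod 139) ✓
Therefore the multiplicative order of 120 modulo 139 is 69.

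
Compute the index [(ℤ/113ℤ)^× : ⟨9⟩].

ord(9) | φ(113) = 113 − 1 = 112 = 2^4 · 7.
Divisors of 112: 1, 2, 4, 7, 8, 14, 16, 28, 56, 112.
Compute 9^d (mod 113) for the divisors d until we hit 1:
9^1 ≡ 9 (mod 113)
9^2 ≡ 81 (mod 113)
9^4 ≡ 7 (mod 113)
9^7 ≡ 18 (mod 113)
9^8 ≡ 49 (mod 113)
9^14 ≡ 98 (mod 113)
9^16 ≡ 28 (mod 113)
9^28 ≡ 112 (mod 113)
9^56 ≡ 1 (mod 113) ✓
Thus |⟨9⟩| = ord(9) = 56.
The index is φ(113) / ord(9) = 112 / 56 = 2.

2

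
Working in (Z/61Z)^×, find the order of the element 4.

30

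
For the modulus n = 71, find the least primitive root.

7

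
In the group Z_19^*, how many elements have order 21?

φ(19) = 19 − 1 = 18 = 2 · 3^2.
(Z/19Z)^× is cyclic (|G| = 18); a cyclic group of order m has exactly φ(d) elements of each order d | m, and none otherwise.
21 does not divide 18, so no element of (Z/19Z)^× has order 21.

0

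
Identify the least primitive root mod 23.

5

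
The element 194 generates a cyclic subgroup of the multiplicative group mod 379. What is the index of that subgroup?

21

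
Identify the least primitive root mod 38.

3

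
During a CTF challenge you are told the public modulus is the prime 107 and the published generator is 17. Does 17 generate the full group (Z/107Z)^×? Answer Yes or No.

φ(107) = 107 − 1 = 106 = 2 · 53.
17 is a primitive root mod 107 iff 17^(φ(107)/q) ≢ 1 for every prime q | φ(107), i.e. q ∈ {2, 53}.
17^53 ≡ 106 (mod 107)  [q = 2: ≢ 1 ✓]
17^2 ≡ 75 (mod 107)  [q = 53: ≢ 1 ✓]
Every test exponent gives a nontrivial residue, hence 17 generates the full group.

Yes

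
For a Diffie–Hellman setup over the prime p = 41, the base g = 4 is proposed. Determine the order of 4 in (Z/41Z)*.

ord(4) | φ(41) = 41 − 1 = 40 = 2^3 · 5.
Divisors of 40: 1, 2, 4, 5, 8, 10, 20, 40.
Compute 4^d (mod 41) for the divisors d until we hit 1:
4^1 ≡ 4 (mod 41)
4^2 ≡ 16 (mod 41)
4^4 ≡ 10 (mod 41)
4^5 ≡ 40 (mod 41)
4^8 ≡ 18 (mod 41)
4^10 ≡ 1 (mod 41) ✓
So ord_41(4) = 10.

10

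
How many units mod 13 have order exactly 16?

0

φ(13) = 13 − 1 = 12 = 2^2 · 3.
Since (Z/13Z)^× is cyclic of order 12, the number of elements of order d is φ(d) when d | 12 and 0 otherwise.
Here 12 is not a multiple of 16, so there are no elements of order 16.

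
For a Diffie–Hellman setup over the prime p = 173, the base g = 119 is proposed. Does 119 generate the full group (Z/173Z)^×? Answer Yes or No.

No

φ(173) = 173 − 1 = 172 = 2^2 · 43.
Test 119^(172/q) mod 173 for each prime factor q of 172:
119^86 ≡ 1 (mod 173)  [q = 2: ≡ 1 ✗]
119^4 ≡ 106 (mod 173)  [q = 43: ≢ 1 ✓]
Since 119^86 ≡ 1, the order of 119 divides 86 < 172, so 119 is not a primitive root.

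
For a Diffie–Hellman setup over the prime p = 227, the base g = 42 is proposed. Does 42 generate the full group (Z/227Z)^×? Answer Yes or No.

φ(227) = 227 − 1 = 226 = 2 · 113.
An element g generates (Z/227Z)^× iff g^(226/q) ≢ 1 (mod 227) for each prime q ∈ {2, 113}.
42^113 ≡ 226 (mod 227)  [q = 2: ≢ 1 ✓]
42^2 ≡ 175 (mod 227)  [q = 113: ≢ 1 ✓]
Every test exponent gives a nontrivial residue, hence 42 generates the full group.

Yes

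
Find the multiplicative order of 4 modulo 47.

By Lagrange's theorem, ord_47(4) divides φ(47) = 47 − 1 = 46 = 2 · 23.
Divisors of 46: 1, 2, 23, 46.
Evaluate successive powers at the divisors of 46:
4^1 ≡ 4 (mod 47)
4^2 ≡ 16 (mod 47)
4^23 ≡ 1 (mod 47) ✓
So ord_47(4) = 23.

23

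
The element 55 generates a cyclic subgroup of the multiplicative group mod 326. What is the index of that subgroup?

2

Since 55 ∈ (Z/326Z)^×, its order divides φ(326) = φ(2)·φ(163) = 1·162 = 162 = 2 · 3^4.
Divisors of 162: 1, 2, 3, 6, 9, 18, 27, 54, 81, 162.
Test each divisor d:
55^1 ≡ 55
55^2 ≡ 91
55^3 ≡ 115
55^6 ≡ 185
55^9 ≡ 85
55^18 ≡ 53
55^27 ≡ 267
55^54 ≡ 221
55^81 ≡ 1
Thus |⟨55⟩| = ord(55) = 81.
The index is φ(326) / ord(55) = 162 / 81 = 2.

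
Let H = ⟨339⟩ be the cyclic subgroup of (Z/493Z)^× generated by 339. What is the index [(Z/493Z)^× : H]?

By Lagrange's theorem, ord_493(339) divides φ(493) = φ(17·29) = (17−1)·(29−1) = 16·28 = 448 = 2^6 · 7.
Divisors of 448: 1, 2, 4, 7, 8, 14, 16, 28, 32, 56, 64, 112, 224, 448.
Compute 339^d (mod 493) for the divisors d until we hit 1:
339^1 ≡ 339 (mod 493)
339^2 ≡ 52 (mod 493)
339^4 ≡ 239 (mod 493)
339^7 ≡ 407 (mod 493)
339^8 ≡ 426 (mod 493)
339^14 ≡ 1 (mod 493) ✓
So ord_493(339) = 14, hence |⟨339⟩| = 14.
[(Z/493Z)^× : ⟨339⟩] = 448/14 = 32.

32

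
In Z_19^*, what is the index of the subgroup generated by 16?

Since 16 ∈ (Z/19Z)^×, its order divides φ(19) = 19 − 1 = 18 = 2 · 3^2.
Divisors of 18: 1, 2, 3, 6, 9, 18.
Check 16^d mod 19 for each divisor in increasing order:
16^1 ≡ 16
16^2 ≡ 9
16^3 ≡ 11
16^6 ≡ 7
16^9 ≡ 1
The order of 16 is 9, so the subgroup it generates has 9 elements.
[(Z/19Z)^× : ⟨16⟩] = 18/9 = 2.

2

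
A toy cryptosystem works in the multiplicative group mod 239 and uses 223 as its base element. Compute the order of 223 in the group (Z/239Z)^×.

238

By Lagrange's theorem, ord_239(223) divides φ(239) = 239 − 1 = 238 = 2 · 7 · 17.
Divisors of 238: 1, 2, 7, 14, 17, 34, 119, 238.
Check 223^d mod 239 for each divisor in increasing order:
223^1 ≡ 223 (mod 239)
223^2 ≡ 17 (mod 239)
223^7 ≡ 23 (mod 239)
223^14 ≡ 51 (mod 239)
223^17 ≡ 229 (mod 239)
223^34 ≡ 100 (mod 239)
223^119 ≡ 238 (mod 239)
223^238 ≡ 1 (mod 239) ✓
Hence ord(223) = 238.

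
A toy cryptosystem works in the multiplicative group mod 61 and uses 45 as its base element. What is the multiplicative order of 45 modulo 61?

30

The order of 45 must divide φ(61) = 61 − 1 = 60 = 2^2 · 3 · 5.
Divisors of 60: 1, 2, 3, 4, 5, 6, 10, 12, 15, 20, 30, 60.
Compute 45^d (mod 61) for the divisors d until we hit 1:
45^1 ≡ 45
45^2 ≡ 12
45^3 ≡ 52
45^4 ≡ 22
45^5 ≡ 14
45^6 ≡ 20
45^10 ≡ 13
45^12 ≡ 34
45^15 ≡ 60
45^20 ≡ 47
45^30 ≡ 1
The smallest such exponent is 30, so the order of 45 is 30.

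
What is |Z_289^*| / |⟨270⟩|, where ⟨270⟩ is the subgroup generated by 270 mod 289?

ord(270) | φ(289) = φ(17^2) = 17·(17−1) = 272 = 2^4 · 17.
Divisors of 272: 1, 2, 4, 8, 16, 17, 34, 68, 136, 272.
Check 270^d mod 289 for each divisor in increasing order:
270^1 ≡ 270 (mod 289)
270^2 ≡ 72 (mod 289)
270^4 ≡ 271 (mod 289)
270^8 ≡ 35 (mod 289)
270^16 ≡ 69 (mod 289)
270^17 ≡ 134 (mod 289)
270^34 ≡ 38 (mod 289)
270^68 ≡ 288 (mod 289)
270^136 ≡ 1 (mod 289) ✓
The order of 270 is 136, so the subgroup it generates has 136 elements.
Index = |(Z/289Z)^×| / |⟨270⟩| = 272 / 136 = 2.

2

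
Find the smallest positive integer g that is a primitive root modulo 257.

3

φ(257) = 257 − 1 = 256 = 2^8.
Test candidates g = 2, 3, … against the prime factors q ∈ {2} of φ(257): g is a generator iff g^(256/q) ≢ 1 for every such q.
g = 2: 2^128 ≡ 1 — hits 1, so not a primitive root.
g = 3: 3^128 ≡ 256 — none is 1, so 3 is a primitive root.
So 3 is the smallest generator of (Z/257Z)^×.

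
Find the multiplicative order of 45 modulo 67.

ord(45) | φ(67) = 67 − 1 = 66 = 2 · 3 · 11.
Divisors of 66: 1, 2, 3, 6, 11, 22, 33, 66.
Compute 45^d (mod 67) for the divisors d until we hit 1:
45^1 ≡ 45 (mod 67)
45^2 ≡ 15 (mod 67)
45^3 ≡ 5 (mod 67)
45^6 ≡ 25 (mod 67)
45^11 ≡ 66 (mod 67)
45^22 ≡ 1 (mod 67) ✓
Hence ord(45) = 22.

22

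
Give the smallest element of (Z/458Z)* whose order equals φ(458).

7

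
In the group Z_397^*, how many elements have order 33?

φ(397) = 397 − 1 = 396 = 2^2 · 3^2 · 11.
(Z/397Z)^× is cyclic (|G| = 396); a cyclic group of order m has exactly φ(d) elements of each order d | m, and none otherwise.
33 = 3 · 11 divides 396, and φ(33) = 20.

20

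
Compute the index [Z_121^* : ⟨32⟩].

5

ord(32) | φ(121) = φ(11^2) = 11·(11−1) = 110 = 2 · 5 · 11.
Divisors of 110: 1, 2, 5, 10, 11, 22, 55, 110.
Check 32^d mod 121 for each divisor in increasing order:
32^1 ≡ 32 (mod 121)
32^2 ≡ 56 (mod 121)
32^5 ≡ 43 (mod 121)
32^10 ≡ 34 (mod 121)
32^11 ≡ 120 (mod 121)
32^22 ≡ 1 (mod 121) ✓
So ord_121(32) = 22, hence |⟨32⟩| = 22.
[(Z/121Z)^× : ⟨32⟩] = 110/22 = 5.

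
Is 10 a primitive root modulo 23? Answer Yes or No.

Yes

φ(23) = 23 − 1 = 22 = 2 · 11.
Test 10^(22/q) mod 23 for each prime factor q of 22:
10^11 ≡ 22 (mod 23)  [q = 2: ≢ 1 ✓]
10^2 ≡ 8 (mod 23)  [q = 11: ≢ 1 ✓]
None equal 1, so ord_23(10) = 22: 10 is a primitive root.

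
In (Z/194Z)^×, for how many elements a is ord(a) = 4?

2

φ(194) = φ(2)·φ(97) = 1·96 = 96 = 2^5 · 3.
In a cyclic group of order 96, there are φ(d) elements of order d for each divisor d of 96, and zero for non-divisors.
4 = 2^2 divides 96, and φ(4) = 2.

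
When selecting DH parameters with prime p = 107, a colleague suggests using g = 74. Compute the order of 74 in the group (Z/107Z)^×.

106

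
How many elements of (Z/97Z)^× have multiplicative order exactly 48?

16

φ(97) = 97 − 1 = 96 = 2^5 · 3.
In a cyclic group of order 96, there are φ(d) elements of order d for each divisor d of 96, and zero for non-divisors.
48 = 2^4 · 3 divides 96, and φ(48) = 16.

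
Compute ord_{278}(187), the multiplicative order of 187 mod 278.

The order of 187 must divide φ(278) = φ(2)·φ(139) = 1·138 = 138 = 2 · 3 · 23.
Divisors of 138: 1, 2, 3, 6, 23, 46, 69, 138.
Check 187^d mod 278 for each divisor in increasing order:
187^1 ≡ 187 (mod 278)
187^2 ≡ 219 (mod 278)
187^3 ≡ 87 (mod 278)
187^6 ≡ 63 (mod 278)
187^23 ≡ 277 (mod 278)
187^46 ≡ 1 (mod 278) ✓
Therefore the multiplicative order of 187 modulo 278 is 46.

46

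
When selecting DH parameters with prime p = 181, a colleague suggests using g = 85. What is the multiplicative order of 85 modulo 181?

180

The order of 85 must divide φ(181) = 181 − 1 = 180 = 2^2 · 3^2 · 5.
Divisors of 180: 1, 2, 3, 4, 5, 6, 9, 10, 12, 15, 18, 20, 30, 36, 45, 60, 90, 180.
Check 85^d mod 181 for each divisor in increasing order:
85^1 ≡ 85 (mod 181)
85^2 ≡ 166 (mod 181)
85^3 ≡ 173 (mod 181)
85^4 ≡ 44 (mod 181)
85^5 ≡ 120 (mod 181)
85^6 ≡ 64 (mod 181)
85^9 ≡ 31 (mod 181)
85^10 ≡ 101 (mod 181)
85^12 ≡ 114 (mod 181)
85^15 ≡ 174 (mod 181)
85^18 ≡ 56 (mod 181)
85^20 ≡ 65 (mod 181)
85^30 ≡ 49 (mod 181)
85^36 ≡ 59 (mod 181)
85^45 ≡ 19 (mod 181)
85^60 ≡ 48 (mod 181)
85^90 ≡ 180 (mod 181)
85^180 ≡ 1 (mod 181) ✓
So ord_181(85) = 180.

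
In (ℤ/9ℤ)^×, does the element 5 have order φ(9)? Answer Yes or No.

φ(9) = φ(3^2) = 3·(3−1) = 6 = 2 · 3.
An element g generates (Z/9Z)^× iff g^(6/q) ≢ 1 (mod 9) for each prime q ∈ {2, 3}.
5^3 ≡ 8 (mod 9)  [q = 2: ≢ 1 ✓]
5^2 ≡ 7 (mod 9)  [q = 3: ≢ 1 ✓]
Every test exponent gives a nontrivial residue, hence 5 generates the full group.

Yes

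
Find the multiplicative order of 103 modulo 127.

9

The order of 103 must divide φ(127) = 127 − 1 = 126 = 2 · 3^2 · 7.
Divisors of 126: 1, 2, 3, 6, 7, 9, 14, 18, 21, 42, 63, 126.
Test each divisor d:
103^1 ≡ 103 (mod 127)
103^2 ≡ 68 (mod 127)
103^3 ≡ 19 (mod 127)
103^6 ≡ 107 (mod 127)
103^7 ≡ 99 (mod 127)
103^9 ≡ 1 (mod 127) ✓
So ord_127(103) = 9.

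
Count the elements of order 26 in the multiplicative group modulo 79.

φ(79) = 79 − 1 = 78 = 2 · 3 · 13.
(Z/79Z)^× is cyclic (|G| = 78); a cyclic group of order m has exactly φ(d) elements of each order d | m, and none otherwise.
26 = 2 · 13 divides 78, and φ(26) = 12.

12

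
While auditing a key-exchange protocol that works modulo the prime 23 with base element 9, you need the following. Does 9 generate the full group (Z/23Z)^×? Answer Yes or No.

φ(23) = 23 − 1 = 22 = 2 · 11.
9 is a primitive root mod 23 iff 9^(φ(23)/q) ≢ 1 for every prime q | φ(23), i.e. q ∈ {2, 11}.
9^11 ≡ 1 (mod 23)  [q = 2: ≡ 1 ✗]
9^2 ≡ 12 (mod 23)  [q = 11: ≢ 1 ✓]
Since 9^11 ≡ 1, the order of 9 divides 11 < 22, so 9 is not a primitive root.

No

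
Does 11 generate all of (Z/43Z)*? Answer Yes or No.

No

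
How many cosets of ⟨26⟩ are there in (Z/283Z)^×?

The order of 26 must divide φ(283) = 283 − 1 = 282 = 2 · 3 · 47.
Divisors of 282: 1, 2, 3, 6, 47, 94, 141, 282.
Compute 26^d (mod 283) for the divisors d until we hit 1:
26^1 ≡ 26
26^2 ≡ 110
26^3 ≡ 30
26^6 ≡ 51
26^47 ≡ 45
26^94 ≡ 44
26^141 ≡ 282
26^282 ≡ 1
Thus |⟨26⟩| = ord(26) = 282.
The index is φ(283) / ord(26) = 282 / 282 = 1.

1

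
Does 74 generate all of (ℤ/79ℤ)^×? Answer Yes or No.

Yes

φ(79) = 79 − 1 = 78 = 2 · 3 · 13.
Test 74^(78/q) mod 79 for each prime factor q of 78:
74^39 ≡ 78 (mod 79)  [q = 2: ≢ 1 ✓]
74^26 ≡ 55 (mod 79)  [q = 3: ≢ 1 ✓]
74^6 ≡ 62 (mod 79)  [q = 13: ≢ 1 ✓]
All checks pass, so 74 has order 78 and is a primitive root modulo 79.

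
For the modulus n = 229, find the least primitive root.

6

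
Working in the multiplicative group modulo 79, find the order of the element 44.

ord(44) | φ(79) = 79 − 1 = 78 = 2 · 3 · 13.
Divisors of 78: 1, 2, 3, 6, 13, 26, 39, 78.
Evaluate successive powers at the divisors of 78:
44^1 ≡ 44 (mod 79)
44^2 ≡ 40 (mod 79)
44^3 ≡ 22 (mod 79)
44^6 ≡ 10 (mod 79)
44^13 ≡ 55 (mod 79)
44^26 ≡ 23 (mod 79)
44^39 ≡ 1 (mod 79) ✓
The smallest such exponent is 39, so the order of 44 is 39.

39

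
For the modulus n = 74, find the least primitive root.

φ(74) = φ(2)·φ(37) = 1·36 = 36 = 2^2 · 3^2.
g is a primitive root iff g^(36/q) ≢ 1 (mod 74) for each prime q ∈ {2, 3}.
g = 2: gcd(2, 74) = 2 > 1, not a unit — skip.
g = 3: 3^18 ≡ 1 — hits 1, so not a primitive root.
g = 4: gcd(4, 74) = 2 > 1, not a unit — skip.
g = 5: 5^18 ≡ 73; 5^12 ≡ 47 — none is 1, so 5 is a primitive root.
So 5 is the smallest generator of (Z/74Z)^×.

5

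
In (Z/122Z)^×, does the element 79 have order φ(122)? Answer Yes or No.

φ(122) = φ(2)·φ(61) = 1·60 = 60 = 2^2 · 3 · 5.
Test 79^(60/q) mod 122 for each prime factor q of 60:
79^30 ≡ 121 (mod 122)  [q = 2: ≢ 1 ✓]
79^20 ≡ 47 (mod 122)  [q = 3: ≢ 1 ✓]
79^12 ≡ 119 (mod 122)  [q = 5: ≢ 1 ✓]
All checks pass, so 79 has order 60 and is a primitive root modulo 122.

Yes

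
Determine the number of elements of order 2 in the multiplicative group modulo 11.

1

φ(11) = 11 − 1 = 10 = 2 · 5.
In a cyclic group of order 10, there are φ(d) elements of order d for each divisor d of 10, and zero for non-divisors.
2 | 10, and φ(2) = 2 − 1 = 1.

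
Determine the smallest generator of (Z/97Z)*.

5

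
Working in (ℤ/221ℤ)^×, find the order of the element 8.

By Lagrange's theorem, ord_221(8) divides φ(221) = φ(13·17) = (13−1)·(17−1) = 12·16 = 192 = 2^6 · 3.
Divisors of 192: 1, 2, 3, 4, 6, 8, 12, 16, 24, 32, 48, 64, 96, 192.
Evaluate successive powers at the divisors of 192:
8^1 ≡ 8 (mod 221)
8^2 ≡ 64 (mod 221)
8^3 ≡ 70 (mod 221)
8^4 ≡ 118 (mod 221)
8^6 ≡ 38 (mod 221)
8^8 ≡ 1 (mod 221) ✓
Therefore the multiplicative order of 8 modulo 221 is 8.

8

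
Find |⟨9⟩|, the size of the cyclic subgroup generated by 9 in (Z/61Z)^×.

5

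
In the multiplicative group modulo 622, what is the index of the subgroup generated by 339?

Since 339 ∈ (Z/622Z)^×, its order divides φ(622) = φ(2)·φ(311) = 1·310 = 310 = 2 · 5 · 31.
Divisors of 310: 1, 2, 5, 10, 31, 62, 155, 310.
Evaluate successive powers at the divisors of 310:
339^1 ≡ 339 (mod 622)
339^2 ≡ 473 (mod 622)
339^5 ≡ 561 (mod 622)
339^10 ≡ 611 (mod 622)
339^31 ≡ 363 (mod 622)
339^62 ≡ 527 (mod 622)
339^155 ≡ 1 (mod 622) ✓
The order of 339 is 155, so the subgroup it generates has 155 elements.
The index is φ(622) / ord(339) = 310 / 155 = 2.

2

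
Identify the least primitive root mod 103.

φ(103) = 103 − 1 = 102 = 2 · 3 · 17.
Test candidates g = 2, 3, … against the prime factors q ∈ {2, 3, 17} of φ(103): g is a generator iff g^(102/q) ≢ 1 for every such q.
g = 2: 2^51 ≡ 1 — hits 1, so not a primitive root.
g = 3: 3^51 ≡ 102; 3^34 ≡ 1 — hits 1, so not a primitive root.
g = 4: 4^51 ≡ 1 — hits 1, so not a primitive root.
g = 5: 5^51 ≡ 102; 5^34 ≡ 56; 5^6 ≡ 72 — none is 1, so 5 is a primitive root.
The smallest primitive root modulo 103 is 5.

5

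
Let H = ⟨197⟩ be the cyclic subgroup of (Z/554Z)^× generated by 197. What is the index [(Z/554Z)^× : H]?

By Lagrange's theorem, ord_554(197) divides φ(554) = φ(2)·φ(277) = 1·276 = 276 = 2^2 · 3 · 23.
Divisors of 276: 1, 2, 3, 4, 6, 12, 23, 46, 69, 92, 138, 276.
Check 197^d mod 554 for each divisor in increasing order:
197^1 ≡ 197 (mod 554)
197^2 ≡ 29 (mod 554)
197^3 ≡ 173 (mod 554)
197^4 ≡ 287 (mod 554)
197^6 ≡ 13 (mod 554)
197^12 ≡ 169 (mod 554)
197^23 ≡ 519 (mod 554)
197^46 ≡ 117 (mod 554)
197^69 ≡ 337 (mod 554)
197^92 ≡ 393 (mod 554)
197^138 ≡ 553 (mod 554)
197^276 ≡ 1 (mod 554) ✓
The order of 197 is 276, so the subgroup it generates has 276 elements.
The index is φ(554) / ord(197) = 276 / 276 = 1.

1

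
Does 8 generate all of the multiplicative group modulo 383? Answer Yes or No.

No

φ(383) = 383 − 1 = 382 = 2 · 191.
It suffices to check that the order of 8 is not a proper divisor of 382: compute 8^(382/q) for q ∈ {2, 191}.
8^191 ≡ 1 (mod 383)  [q = 2: ≡ 1 ✗]
8^2 ≡ 64 (mod 383)  [q = 191: ≢ 1 ✓]
The check at q = 2 fails, so 8 generates a proper subgroup.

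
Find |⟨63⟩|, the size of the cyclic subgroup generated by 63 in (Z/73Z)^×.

8

The order of 63 must divide φ(73) = 73 − 1 = 72 = 2^3 · 3^2.
Divisors of 72: 1, 2, 3, 4, 6, 8, 9, 12, 18, 24, 36, 72.
Compute 63^d (mod 73) for the divisors d until we hit 1:
63^1 ≡ 63 (mod 73)
63^2 ≡ 27 (mod 73)
63^3 ≡ 22 (mod 73)
63^4 ≡ 72 (mod 73)
63^6 ≡ 46 (mod 73)
63^8 ≡ 1 (mod 73) ✓
Therefore the multiplicative order of 63 modulo 73 is 8.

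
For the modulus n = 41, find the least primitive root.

φ(41) = 41 − 1 = 40 = 2^3 · 5.
g is a primitive root iff g^(40/q) ≢ 1 (mod 41) for each prime q ∈ {2, 5}.
g = 2: 2^20 ≡ 1 — hits 1, so not a primitive root.
g = 3: 3^20 ≡ 40; 3^8 ≡ 1 — hits 1, so not a primitive root.
g = 4: 4^20 ≡ 1 — hits 1, so not a primitive root.
g = 5: 5^20 ≡ 1 — hits 1, so not a primitive root.
g = 6: 6^20 ≡ 40; 6^8 ≡ 10 — none is 1, so 6 is a primitive root.
Hence the least primitive root of 41 is 6.

6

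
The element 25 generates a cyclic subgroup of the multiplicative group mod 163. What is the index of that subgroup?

The order of 25 must divide φ(163) = 163 − 1 = 162 = 2 · 3^4.
Divisors of 162: 1, 2, 3, 6, 9, 18, 27, 54, 81, 162.
Evaluate successive powers at the divisors of 162:
25^1 ≡ 25
25^2 ≡ 136
25^3 ≡ 140
25^6 ≡ 40
25^9 ≡ 58
25^18 ≡ 104
25^27 ≡ 1
The order of 25 is 27, so the subgroup it generates has 27 elements.
[(Z/163Z)^× : ⟨25⟩] = 162/27 = 6.

6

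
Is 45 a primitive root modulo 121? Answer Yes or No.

φ(121) = φ(11^2) = 11·(11−1) = 110 = 2 · 5 · 11.
It suffices to check that the order of 45 is not a proper divisor of 110: compute 45^(110/q) for q ∈ {2, 5, 11}.
45^55 ≡ 1 (mod 121)  [q = 2: ≡ 1 ✗]
45^22 ≡ 1 (mod 121)  [q = 5: ≡ 1 ✗]
45^10 ≡ 78 (mod 121)  [q = 11: ≢ 1 ✓]
45^55 ≡ 1 shows ord(45) | 55, strictly less than φ(121); not a primitive root.

No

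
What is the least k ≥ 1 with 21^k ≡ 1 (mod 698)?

ord(21) | φ(698) = φ(2)·φ(349) = 1·348 = 348 = 2^2 · 3 · 29.
Divisors of 348: 1, 2, 3, 4, 6, 12, 29, 58, 87, 116, 174, 348.
Compute 21^d (mod 698) for the divisors d until we hit 1:
21^1 ≡ 21 (mod 698)
21^2 ≡ 441 (mod 698)
21^3 ≡ 187 (mod 698)
21^4 ≡ 437 (mod 698)
21^6 ≡ 69 (mod 698)
21^12 ≡ 573 (mod 698)
21^29 ≡ 485 (mod 698)
21^58 ≡ 697 (mod 698)
21^87 ≡ 213 (mod 698)
21^116 ≡ 1 (mod 698) ✓
Therefore the multiplicative order of 21 modulo 698 is 116.

116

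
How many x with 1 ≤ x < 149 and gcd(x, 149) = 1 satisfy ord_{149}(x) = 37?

36

φ(149) = 149 − 1 = 148 = 2^2 · 37.
In a cyclic group of order 148, there are φ(d) elements of order d for each divisor d of 148, and zero for non-divisors.
37 | 148, and φ(37) = 37 − 1 = 36.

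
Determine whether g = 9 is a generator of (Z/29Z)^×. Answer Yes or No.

No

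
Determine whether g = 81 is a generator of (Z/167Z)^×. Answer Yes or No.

No

φ(167) = 167 − 1 = 166 = 2 · 83.
It suffices to check that the order of 81 is not a proper divisor of 166: compute 81^(166/q) for q ∈ {2, 83}.
81^83 ≡ 1 (mod 167)  [q = 2: ≡ 1 ✗]
81^2 ≡ 48 (mod 167)  [q = 83: ≢ 1 ✓]
81^83 ≡ 1 shows ord(81) | 83, strictly less than φ(167); not a primitive root.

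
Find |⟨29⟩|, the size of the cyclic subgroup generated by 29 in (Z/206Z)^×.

ord(29) | φ(206) = φ(2)·φ(103) = 1·102 = 102 = 2 · 3 · 17.
Divisors of 102: 1, 2, 3, 6, 17, 34, 51, 102.
Test each divisor d:
29^1 ≡ 29 (mod 206)
29^2 ≡ 17 (mod 206)
29^3 ≡ 81 (mod 206)
29^6 ≡ 175 (mod 206)
29^17 ≡ 159 (mod 206)
29^34 ≡ 149 (mod 206)
29^51 ≡ 1 (mod 206) ✓
Hence ord(29) = 51.

51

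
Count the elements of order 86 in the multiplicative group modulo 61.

0

φ(61) = 61 − 1 = 60 = 2^2 · 3 · 5.
In a cyclic group of order 60, there are φ(d) elements of order d for each divisor d of 60, and zero for non-divisors.
Here 60 is not a multiple of 86, so there are no elements of order 86.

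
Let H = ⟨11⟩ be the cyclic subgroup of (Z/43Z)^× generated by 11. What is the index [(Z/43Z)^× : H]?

6

Since 11 ∈ (Z/43Z)^×, its order divides φ(43) = 43 − 1 = 42 = 2 · 3 · 7.
Divisors of 42: 1, 2, 3, 6, 7, 14, 21, 42.
Check 11^d mod 43 for each divisor in increasing order:
11^1 ≡ 11
11^2 ≡ 35
11^3 ≡ 41
11^6 ≡ 4
11^7 ≡ 1
So ord_43(11) = 7, hence |⟨11⟩| = 7.
Index = |(Z/43Z)^×| / |⟨11⟩| = 42 / 7 = 6.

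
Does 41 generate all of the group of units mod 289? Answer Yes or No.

Yes

φ(289) = φ(17^2) = 17·(17−1) = 272 = 2^4 · 17.
41 is a primitive root mod 289 iff 41^(φ(289)/q) ≢ 1 for every prime q | φ(289), i.e. q ∈ {2, 17}.
41^136 ≡ 288 (mod 289)  [q = 2: ≢ 1 ✓]
41^16 ≡ 171 (mod 289)  [q = 17: ≢ 1 ✓]
All checks pass, so 41 has order 272 and is a primitive root modulo 289.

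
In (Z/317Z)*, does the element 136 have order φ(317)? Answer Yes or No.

No

φ(317) = 317 − 1 = 316 = 2^2 · 79.
It suffices to check that the order of 136 is not a proper divisor of 316: compute 136^(316/q) for q ∈ {2, 79}.
136^158 ≡ 1 (mod 317)  [q = 2: ≡ 1 ✗]
136^4 ≡ 54 (mod 317)  [q = 79: ≢ 1 ✓]
136^158 ≡ 1 shows ord(136) | 158, strictly less than φ(317); not a primitive root.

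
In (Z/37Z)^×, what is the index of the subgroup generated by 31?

The order of 31 must divide φ(37) = 37 − 1 = 36 = 2^2 · 3^2.
Divisors of 36: 1, 2, 3, 4, 6, 9, 12, 18, 36.
Compute 31^d (mod 37) for the divisors d until we hit 1:
31^1 ≡ 31 (mod 37)
31^2 ≡ 36 (mod 37)
31^3 ≡ 6 (mod 37)
31^4 ≡ 1 (mod 37) ✓
So ord_37(31) = 4, hence |⟨31⟩| = 4.
[(Z/37Z)^× : ⟨31⟩] = 36/4 = 9.

9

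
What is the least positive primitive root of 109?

φ(109) = 109 − 1 = 108 = 2^2 · 3^3.
Test candidates g = 2, 3, … against the prime factors q ∈ {2, 3} of φ(109): g is a generator iff g^(108/q) ≢ 1 for every such q.
g = 2: 2^54 ≡ 108; 2^36 ≡ 1 — hits 1, so not a primitive root.
g = 3: 3^54 ≡ 1 — hits 1, so not a primitive root.
g = 4: 4^54 ≡ 1 — hits 1, so not a primitive root.
g = 5: 5^54 ≡ 1 — hits 1, so not a primitive root.
g = 6: 6^54 ≡ 108; 6^36 ≡ 63 — none is 1, so 6 is a primitive root.
So 6 is the smallest generator of (Z/109Z)^×.

6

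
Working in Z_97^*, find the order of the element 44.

The order of 44 must divide φ(97) = 97 − 1 = 96 = 2^5 · 3.
Divisors of 96: 1, 2, 3, 4, 6, 8, 12, 16, 24, 32, 48, 96.
Test each divisor d:
44^1 ≡ 44 (mod 97)
44^2 ≡ 93 (mod 97)
44^3 ≡ 18 (mod 97)
44^4 ≡ 16 (mod 97)
44^6 ≡ 33 (mod 97)
44^8 ≡ 62 (mod 97)
44^12 ≡ 22 (mod 97)
44^16 ≡ 61 (mod 97)
44^24 ≡ 96 (mod 97)
44^32 ≡ 35 (mod 97)
44^48 ≡ 1 (mod 97) ✓
Hence ord(44) = 48.

48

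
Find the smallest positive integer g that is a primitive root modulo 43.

φ(43) = 43 − 1 = 42 = 2 · 3 · 7.
Test candidates g = 2, 3, … against the prime factors q ∈ {2, 3, 7} of φ(43): g is a generator iff g^(42/q) ≢ 1 for every such q.
g = 2: 2^21 ≡ 42; 2^14 ≡ 1 — hits 1, so not a primitive root.
g = 3: 3^21 ≡ 42; 3^14 ≡ 36; 3^6 ≡ 41 — none is 1, so 3 is a primitive root.
The smallest primitive root modulo 43 is 3.

3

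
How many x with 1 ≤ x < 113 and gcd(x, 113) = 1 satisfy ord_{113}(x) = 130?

φ(113) = 113 − 1 = 112 = 2^4 · 7.
(Z/113Z)^× is cyclic (|G| = 112); a cyclic group of order m has exactly φ(d) elements of each order d | m, and none otherwise.
130 does not divide 112, so no element of (Z/113Z)^× has order 130.

0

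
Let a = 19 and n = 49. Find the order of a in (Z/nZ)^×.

6

Since 19 ∈ (Z/49Z)^×, its order divides φ(49) = φ(7^2) = 7·(7−1) = 42 = 2 · 3 · 7.
Divisors of 42: 1, 2, 3, 6, 7, 14, 21, 42.
Test each divisor d:
19^1 ≡ 19 (mod 49)
19^2 ≡ 18 (mod 49)
19^3 ≡ 48 (mod 49)
19^6 ≡ 1 (mod 49) ✓
Therefore the multiplicative order of 19 modulo 49 is 6.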